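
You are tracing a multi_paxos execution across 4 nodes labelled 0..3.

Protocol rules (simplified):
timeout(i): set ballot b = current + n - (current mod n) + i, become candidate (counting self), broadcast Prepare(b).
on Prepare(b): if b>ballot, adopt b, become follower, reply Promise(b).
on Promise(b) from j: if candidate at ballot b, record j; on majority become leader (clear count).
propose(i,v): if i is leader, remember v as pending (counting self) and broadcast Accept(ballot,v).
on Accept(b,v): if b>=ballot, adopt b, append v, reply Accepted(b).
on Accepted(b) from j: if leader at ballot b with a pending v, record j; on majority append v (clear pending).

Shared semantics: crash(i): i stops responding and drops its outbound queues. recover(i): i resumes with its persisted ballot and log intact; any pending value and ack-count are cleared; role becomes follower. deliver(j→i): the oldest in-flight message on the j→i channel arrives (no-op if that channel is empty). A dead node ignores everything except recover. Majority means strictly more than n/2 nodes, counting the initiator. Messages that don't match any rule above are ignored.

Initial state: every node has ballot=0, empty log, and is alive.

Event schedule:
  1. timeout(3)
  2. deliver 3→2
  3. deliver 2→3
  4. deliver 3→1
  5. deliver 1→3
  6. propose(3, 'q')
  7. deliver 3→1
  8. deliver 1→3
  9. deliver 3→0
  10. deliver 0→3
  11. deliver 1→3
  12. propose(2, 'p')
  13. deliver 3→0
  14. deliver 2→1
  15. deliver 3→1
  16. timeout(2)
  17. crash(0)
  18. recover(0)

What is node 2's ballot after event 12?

7

after 1 — timeout(3): n3:cand/b7/[-]
after 2 — deliver 3→2: n2:foll/b7/[-]
after 3 — deliver 2→3: ·
after 4 — deliver 3→1: n1:foll/b7/[-]
after 5 — deliver 1→3: n3:lead/b7/[-]
after 6 — propose(3,'q'): ·
after 7 — deliver 3→1: n1:foll/b7/[q]
after 8 — deliver 1→3: ·
after 9 — deliver 3→0: n0:foll/b7/[-]
after 10 — deliver 0→3: ·
after 11 — deliver 1→3: ·
after 12 — propose(2,'p'): ·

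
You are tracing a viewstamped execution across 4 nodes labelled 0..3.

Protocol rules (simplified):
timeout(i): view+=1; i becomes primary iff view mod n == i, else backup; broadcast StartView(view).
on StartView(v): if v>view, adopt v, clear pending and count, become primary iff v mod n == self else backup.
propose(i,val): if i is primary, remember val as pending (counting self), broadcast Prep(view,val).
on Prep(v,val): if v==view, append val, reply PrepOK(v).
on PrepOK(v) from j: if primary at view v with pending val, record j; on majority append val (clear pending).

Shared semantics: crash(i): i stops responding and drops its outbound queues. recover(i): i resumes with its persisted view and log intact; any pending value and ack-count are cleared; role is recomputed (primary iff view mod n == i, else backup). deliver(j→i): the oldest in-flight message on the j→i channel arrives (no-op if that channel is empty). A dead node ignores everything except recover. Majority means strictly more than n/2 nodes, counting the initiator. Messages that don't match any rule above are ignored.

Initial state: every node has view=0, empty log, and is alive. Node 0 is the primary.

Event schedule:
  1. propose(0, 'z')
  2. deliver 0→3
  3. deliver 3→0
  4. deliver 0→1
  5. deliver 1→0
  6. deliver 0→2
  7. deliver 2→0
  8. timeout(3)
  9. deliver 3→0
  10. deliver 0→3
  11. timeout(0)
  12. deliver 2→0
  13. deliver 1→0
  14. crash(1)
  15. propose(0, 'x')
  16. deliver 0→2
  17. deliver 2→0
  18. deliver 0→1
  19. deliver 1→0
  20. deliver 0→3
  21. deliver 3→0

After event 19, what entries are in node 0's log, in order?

z

after 1 — propose(0,'z'): ·
after 2 — deliver 0→3: n3:back/v0/[z]
after 3 — deliver 3→0: ·
after 4 — deliver 0→1: n1:back/v0/[z]
after 5 — deliver 1→0: n0:prim/v0/[z]
after 6 — deliver 0→2: n2:back/v0/[z]
after 7 — deliver 2→0: ·
after 8 — timeout(3): n3:back/v1/[z]
after 9 — deliver 3→0: n0:back/v1/[z]
after 10 — deliver 0→3: ·
after 11 — timeout(0): n0:back/v2/[z]
after 12 — deliver 2→0: ·
after 13 — deliver 1→0: ·
after 14 — crash(1): n1:✗back/v0/[z]
after 15 — propose(0,'x'): ·
after 16 — deliver 0→2: n2:prim/v2/[z]
after 17 — deliver 2→0: ·
after 18 — deliver 0→1: ·
after 19 — deliver 1→0: ·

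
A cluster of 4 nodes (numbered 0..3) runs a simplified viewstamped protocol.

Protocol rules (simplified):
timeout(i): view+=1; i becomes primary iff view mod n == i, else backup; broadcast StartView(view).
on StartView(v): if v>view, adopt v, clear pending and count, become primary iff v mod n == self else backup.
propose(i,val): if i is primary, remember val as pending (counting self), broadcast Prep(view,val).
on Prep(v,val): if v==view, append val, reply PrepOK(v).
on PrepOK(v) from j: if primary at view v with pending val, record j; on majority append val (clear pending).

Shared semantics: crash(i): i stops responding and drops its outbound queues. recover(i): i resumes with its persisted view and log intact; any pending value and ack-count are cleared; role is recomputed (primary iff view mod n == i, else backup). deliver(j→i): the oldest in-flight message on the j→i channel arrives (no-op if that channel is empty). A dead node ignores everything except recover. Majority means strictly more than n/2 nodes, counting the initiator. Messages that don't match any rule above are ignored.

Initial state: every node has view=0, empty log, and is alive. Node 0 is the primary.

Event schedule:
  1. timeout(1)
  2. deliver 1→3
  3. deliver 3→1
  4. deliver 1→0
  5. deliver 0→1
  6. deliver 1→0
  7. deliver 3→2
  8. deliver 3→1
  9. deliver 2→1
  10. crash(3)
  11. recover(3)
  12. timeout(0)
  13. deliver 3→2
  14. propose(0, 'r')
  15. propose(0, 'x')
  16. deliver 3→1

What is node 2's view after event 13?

e1 timeout(1): 1[prim,v=1,-]
e2 deliver 1→3: 3[back,v=1,-]
e3 deliver 3→1: ·
e4 deliver 1→0: 0[back,v=1,-]
e5 deliver 0→1: ·
e6 deliver 1→0: ·
e7 deliver 3→2: ·
e8 deliver 3→1: ·
e9 deliver 2→1: ·
e10 crash(3): 3[✗back,v=1,-]
e11 recover(3): 3[back,v=1,-]
e12 timeout(0): 0[back,v=2,-]
e13 deliver 3→2: ·

0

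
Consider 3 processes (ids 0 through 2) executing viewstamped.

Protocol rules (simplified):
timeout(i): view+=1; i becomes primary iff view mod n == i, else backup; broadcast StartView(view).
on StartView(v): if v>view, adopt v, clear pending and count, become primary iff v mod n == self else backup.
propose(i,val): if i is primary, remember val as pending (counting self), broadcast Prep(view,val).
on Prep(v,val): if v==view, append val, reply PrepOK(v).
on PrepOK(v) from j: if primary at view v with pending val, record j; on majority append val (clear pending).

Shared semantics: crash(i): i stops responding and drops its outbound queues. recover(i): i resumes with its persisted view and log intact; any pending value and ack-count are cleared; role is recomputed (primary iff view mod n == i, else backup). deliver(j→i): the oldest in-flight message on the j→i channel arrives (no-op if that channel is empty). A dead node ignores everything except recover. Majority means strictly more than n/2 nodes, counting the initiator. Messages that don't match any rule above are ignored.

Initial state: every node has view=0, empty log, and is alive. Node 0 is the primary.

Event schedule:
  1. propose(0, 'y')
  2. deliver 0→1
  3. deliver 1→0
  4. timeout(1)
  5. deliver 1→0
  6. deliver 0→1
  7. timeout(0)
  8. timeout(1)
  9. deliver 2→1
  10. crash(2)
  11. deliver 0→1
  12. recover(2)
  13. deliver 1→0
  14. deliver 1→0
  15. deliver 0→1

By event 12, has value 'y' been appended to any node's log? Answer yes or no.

after 1 — propose(0,'y'): ·
after 2 — deliver 0→1: n1:back/v0/[y]
after 3 — deliver 1→0: n0:prim/v0/[y]
after 4 — timeout(1): n1:prim/v1/[y]
after 5 — deliver 1→0: n0:back/v1/[y]
after 6 — deliver 0→1: ·
after 7 — timeout(0): n0:back/v2/[y]
after 8 — timeout(1): n1:back/v2/[y]
after 9 — deliver 2→1: ·
after 10 — crash(2): n2:✗back/v0/[-]
after 11 — deliver 0→1: ·
after 12 — recover(2): n2:back/v0/[-]

yes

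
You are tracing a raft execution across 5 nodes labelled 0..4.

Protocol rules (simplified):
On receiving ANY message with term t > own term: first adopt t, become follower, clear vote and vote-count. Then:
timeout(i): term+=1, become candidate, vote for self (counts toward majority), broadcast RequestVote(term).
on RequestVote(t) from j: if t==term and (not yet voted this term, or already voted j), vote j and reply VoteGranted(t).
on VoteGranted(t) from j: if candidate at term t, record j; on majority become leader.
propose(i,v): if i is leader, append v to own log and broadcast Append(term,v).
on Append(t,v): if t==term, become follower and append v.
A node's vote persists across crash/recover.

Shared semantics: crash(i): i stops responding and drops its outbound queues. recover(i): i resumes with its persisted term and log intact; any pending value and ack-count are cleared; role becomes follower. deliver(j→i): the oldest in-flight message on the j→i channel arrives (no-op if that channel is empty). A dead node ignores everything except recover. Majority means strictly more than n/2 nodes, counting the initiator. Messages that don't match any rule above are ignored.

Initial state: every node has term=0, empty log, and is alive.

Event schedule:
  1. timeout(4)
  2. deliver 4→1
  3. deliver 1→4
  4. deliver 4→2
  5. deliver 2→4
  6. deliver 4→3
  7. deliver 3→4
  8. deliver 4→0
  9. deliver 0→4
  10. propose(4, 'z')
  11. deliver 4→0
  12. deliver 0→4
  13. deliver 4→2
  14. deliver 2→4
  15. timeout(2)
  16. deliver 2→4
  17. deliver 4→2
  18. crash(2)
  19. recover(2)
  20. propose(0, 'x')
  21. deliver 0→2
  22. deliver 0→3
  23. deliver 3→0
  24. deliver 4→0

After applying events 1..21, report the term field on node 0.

1. timeout(4):  <4:cand t1 ->
2. deliver 4→1:  <1:foll t1 ->
3. deliver 1→4:  nop
4. deliver 4→2:  <2:foll t1 ->
5. deliver 2→4:  <4:lead t1 ->
6. deliver 4→3:  <3:foll t1 ->
7. deliver 3→4:  nop
8. deliver 4→0:  <0:foll t1 ->
9. deliver 0→4:  nop
10. propose(4,'z'):  <4:lead t1 z>
11. deliver 4→0:  <0:foll t1 z>
12. deliver 0→4:  nop
13. deliver 4→2:  <2:foll t1 z>
14. deliver 2→4:  nop
15. timeout(2):  <2:cand t2 z>
16. deliver 2→4:  <4:foll t2 z>
17. deliver 4→2:  nop
18. crash(2):  <2:✗cand t2 z>
19. recover(2):  <2:foll t2 z>
20. propose(0,'x'):  nop
21. deliver 0→2:  nop

1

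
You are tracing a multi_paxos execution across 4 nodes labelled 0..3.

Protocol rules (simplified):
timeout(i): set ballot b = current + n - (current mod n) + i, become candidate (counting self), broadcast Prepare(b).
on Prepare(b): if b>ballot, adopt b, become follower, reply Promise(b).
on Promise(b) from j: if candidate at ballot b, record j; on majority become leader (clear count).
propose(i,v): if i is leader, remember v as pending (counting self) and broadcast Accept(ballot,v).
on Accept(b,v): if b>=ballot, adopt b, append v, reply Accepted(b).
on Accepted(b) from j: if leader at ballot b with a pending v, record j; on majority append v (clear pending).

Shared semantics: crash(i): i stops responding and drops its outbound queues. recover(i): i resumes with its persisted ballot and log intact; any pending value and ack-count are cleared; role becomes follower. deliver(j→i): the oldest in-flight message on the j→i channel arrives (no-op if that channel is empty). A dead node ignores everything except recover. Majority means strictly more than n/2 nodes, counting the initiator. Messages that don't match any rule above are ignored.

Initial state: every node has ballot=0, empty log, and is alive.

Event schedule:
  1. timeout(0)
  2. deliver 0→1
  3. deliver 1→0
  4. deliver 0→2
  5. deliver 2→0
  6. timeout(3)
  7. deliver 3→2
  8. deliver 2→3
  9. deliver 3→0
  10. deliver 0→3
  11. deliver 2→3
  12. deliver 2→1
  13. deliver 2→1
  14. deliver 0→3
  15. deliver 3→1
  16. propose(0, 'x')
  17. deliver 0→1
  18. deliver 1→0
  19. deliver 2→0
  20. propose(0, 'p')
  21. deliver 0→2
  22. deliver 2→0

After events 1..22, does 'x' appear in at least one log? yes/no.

e1 timeout(0): 0[cand,b=4,-]
e2 deliver 0→1: 1[foll,b=4,-]
e3 deliver 1→0: ·
e4 deliver 0→2: 2[foll,b=4,-]
e5 deliver 2→0: 0[lead,b=4,-]
e6 timeout(3): 3[cand,b=7,-]
e7 deliver 3→2: 2[foll,b=7,-]
e8 deliver 2→3: ·
e9 deliver 3→0: 0[foll,b=7,-]
e10 deliver 0→3: ·
e11 deliver 2→3: ·
e12 deliver 2→1: ·
e13 deliver 2→1: ·
e14 deliver 0→3: 3[lead,b=7,-]
e15 deliver 3→1: 1[foll,b=7,-]
e16 propose(0,'x'): ·
e17 deliver 0→1: ·
e18 deliver 1→0: ·
e19 deliver 2→0: ·
e20 propose(0,'p'): ·
e21 deliver 0→2: ·
e22 deliver 2→0: ·

no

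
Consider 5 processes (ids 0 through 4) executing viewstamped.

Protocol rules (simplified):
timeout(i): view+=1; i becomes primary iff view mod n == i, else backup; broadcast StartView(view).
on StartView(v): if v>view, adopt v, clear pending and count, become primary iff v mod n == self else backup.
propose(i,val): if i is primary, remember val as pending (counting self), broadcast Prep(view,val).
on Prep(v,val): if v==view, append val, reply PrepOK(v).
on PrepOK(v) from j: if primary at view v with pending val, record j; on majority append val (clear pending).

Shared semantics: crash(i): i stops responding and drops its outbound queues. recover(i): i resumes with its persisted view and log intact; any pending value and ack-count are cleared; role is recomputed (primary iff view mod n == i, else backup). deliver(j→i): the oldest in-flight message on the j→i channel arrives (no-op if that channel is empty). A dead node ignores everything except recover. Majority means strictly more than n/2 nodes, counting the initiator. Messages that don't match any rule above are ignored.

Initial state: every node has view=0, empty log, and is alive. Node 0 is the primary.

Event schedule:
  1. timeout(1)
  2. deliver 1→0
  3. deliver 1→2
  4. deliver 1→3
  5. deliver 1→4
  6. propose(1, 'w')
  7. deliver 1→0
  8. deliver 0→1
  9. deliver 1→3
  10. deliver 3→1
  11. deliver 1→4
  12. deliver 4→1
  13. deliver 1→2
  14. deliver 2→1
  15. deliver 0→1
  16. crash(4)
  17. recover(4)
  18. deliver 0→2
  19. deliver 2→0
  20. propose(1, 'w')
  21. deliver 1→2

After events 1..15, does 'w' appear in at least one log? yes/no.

yes

after 1 — timeout(1): n1:prim/v1/[-]
after 2 — deliver 1→0: n0:back/v1/[-]
after 3 — deliver 1→2: n2:back/v1/[-]
after 4 — deliver 1→3: n3:back/v1/[-]
after 5 — deliver 1→4: n4:back/v1/[-]
after 6 — propose(1,'w'): ·
after 7 — deliver 1→0: n0:back/v1/[w]
after 8 — deliver 0→1: ·
after 9 — deliver 1→3: n3:back/v1/[w]
after 10 — deliver 3→1: n1:prim/v1/[w]
after 11 — deliver 1→4: n4:back/v1/[w]
after 12 — deliver 4→1: ·
after 13 — deliver 1→2: n2:back/v1/[w]
after 14 — deliver 2→1: ·
after 15 — deliver 0→1: ·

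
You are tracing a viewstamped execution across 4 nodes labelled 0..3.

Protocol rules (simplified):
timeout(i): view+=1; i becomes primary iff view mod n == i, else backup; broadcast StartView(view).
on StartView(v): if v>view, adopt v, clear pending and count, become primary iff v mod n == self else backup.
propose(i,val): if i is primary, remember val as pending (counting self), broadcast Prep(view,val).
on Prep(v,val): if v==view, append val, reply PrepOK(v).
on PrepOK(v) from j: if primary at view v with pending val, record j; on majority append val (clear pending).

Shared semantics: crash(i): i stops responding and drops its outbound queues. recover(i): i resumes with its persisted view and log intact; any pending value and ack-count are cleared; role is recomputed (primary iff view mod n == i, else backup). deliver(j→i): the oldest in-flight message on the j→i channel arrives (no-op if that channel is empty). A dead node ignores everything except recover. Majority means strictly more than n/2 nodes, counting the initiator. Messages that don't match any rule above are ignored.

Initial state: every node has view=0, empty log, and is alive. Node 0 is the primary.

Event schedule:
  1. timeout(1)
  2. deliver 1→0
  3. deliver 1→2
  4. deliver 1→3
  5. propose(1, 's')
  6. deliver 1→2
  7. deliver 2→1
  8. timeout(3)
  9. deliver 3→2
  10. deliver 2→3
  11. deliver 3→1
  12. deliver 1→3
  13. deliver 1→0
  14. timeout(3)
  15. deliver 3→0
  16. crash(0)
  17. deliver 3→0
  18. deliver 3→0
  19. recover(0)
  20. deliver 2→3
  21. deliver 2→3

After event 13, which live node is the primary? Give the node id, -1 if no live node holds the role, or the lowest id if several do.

2

e1 timeout(1): 1[prim,v=1,-]
e2 deliver 1→0: 0[back,v=1,-]
e3 deliver 1→2: 2[back,v=1,-]
e4 deliver 1→3: 3[back,v=1,-]
e5 propose(1,'s'): ·
e6 deliver 1→2: 2[back,v=1,s]
e7 deliver 2→1: ·
e8 timeout(3): 3[back,v=2,-]
e9 deliver 3→2: 2[prim,v=2,s]
e10 deliver 2→3: ·
e11 deliver 3→1: 1[back,v=2,-]
e12 deliver 1→3: ·
e13 deliver 1→0: 0[back,v=1,s]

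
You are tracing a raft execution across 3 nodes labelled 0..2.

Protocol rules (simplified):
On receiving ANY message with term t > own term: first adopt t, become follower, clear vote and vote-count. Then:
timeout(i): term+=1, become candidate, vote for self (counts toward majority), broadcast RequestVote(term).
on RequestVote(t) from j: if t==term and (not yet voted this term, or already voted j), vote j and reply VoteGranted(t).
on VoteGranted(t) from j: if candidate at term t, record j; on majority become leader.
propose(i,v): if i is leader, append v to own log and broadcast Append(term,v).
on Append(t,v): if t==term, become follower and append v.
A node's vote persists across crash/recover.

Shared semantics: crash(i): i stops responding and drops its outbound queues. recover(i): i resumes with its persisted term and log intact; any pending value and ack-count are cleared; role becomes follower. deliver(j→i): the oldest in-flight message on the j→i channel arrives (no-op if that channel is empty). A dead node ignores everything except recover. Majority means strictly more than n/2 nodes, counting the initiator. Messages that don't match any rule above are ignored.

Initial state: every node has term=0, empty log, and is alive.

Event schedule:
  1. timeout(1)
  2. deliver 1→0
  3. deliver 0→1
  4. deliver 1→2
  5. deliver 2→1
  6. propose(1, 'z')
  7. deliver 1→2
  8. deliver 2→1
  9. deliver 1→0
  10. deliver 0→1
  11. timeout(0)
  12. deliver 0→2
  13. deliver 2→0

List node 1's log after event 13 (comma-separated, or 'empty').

z

[1] timeout(1) → N1(cand t1 [-])
[2] deliver 1→0 → N0(foll t1 [-])
[3] deliver 0→1 → N1(lead t1 [-])
[4] deliver 1→2 → N2(foll t1 [-])
[5] deliver 2→1 → ∅
[6] propose(1,'z') → N1(lead t1 [z])
[7] deliver 1→2 → N2(foll t1 [z])
[8] deliver 2→1 → ∅
[9] deliver 1→0 → N0(foll t1 [z])
[10] deliver 0→1 → ∅
[11] timeout(0) → N0(cand t2 [z])
[12] deliver 0→2 → N2(foll t2 [z])
[13] deliver 2→0 → N0(lead t2 [z])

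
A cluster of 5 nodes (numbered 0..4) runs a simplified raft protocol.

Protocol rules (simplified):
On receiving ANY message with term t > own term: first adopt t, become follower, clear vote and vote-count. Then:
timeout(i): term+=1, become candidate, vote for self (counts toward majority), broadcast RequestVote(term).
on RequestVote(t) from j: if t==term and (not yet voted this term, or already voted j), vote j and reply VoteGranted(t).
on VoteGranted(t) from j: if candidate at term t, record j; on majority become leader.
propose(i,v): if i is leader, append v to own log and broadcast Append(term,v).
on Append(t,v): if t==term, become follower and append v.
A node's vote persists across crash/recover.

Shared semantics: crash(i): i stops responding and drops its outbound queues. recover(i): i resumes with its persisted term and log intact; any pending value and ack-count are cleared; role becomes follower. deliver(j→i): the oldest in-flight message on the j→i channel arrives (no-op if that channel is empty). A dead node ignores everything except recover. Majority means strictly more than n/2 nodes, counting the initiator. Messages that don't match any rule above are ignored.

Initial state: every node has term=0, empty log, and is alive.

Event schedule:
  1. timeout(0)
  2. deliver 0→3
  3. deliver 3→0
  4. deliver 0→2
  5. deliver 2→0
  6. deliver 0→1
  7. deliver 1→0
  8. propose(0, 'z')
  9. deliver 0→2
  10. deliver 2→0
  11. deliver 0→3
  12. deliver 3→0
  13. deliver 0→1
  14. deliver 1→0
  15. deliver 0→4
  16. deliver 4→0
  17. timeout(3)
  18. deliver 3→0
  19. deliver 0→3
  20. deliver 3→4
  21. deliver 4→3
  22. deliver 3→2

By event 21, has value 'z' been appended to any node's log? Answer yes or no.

[1] timeout(0) → N0(cand t1 [-])
[2] deliver 0→3 → N3(foll t1 [-])
[3] deliver 3→0 → ∅
[4] deliver 0→2 → N2(foll t1 [-])
[5] deliver 2→0 → N0(lead t1 [-])
[6] deliver 0→1 → N1(foll t1 [-])
[7] deliver 1→0 → ∅
[8] propose(0,'z') → N0(lead t1 [z])
[9] deliver 0→2 → N2(foll t1 [z])
[10] deliver 2→0 → ∅
[11] deliver 0→3 → N3(foll t1 [z])
[12] deliver 3→0 → ∅
[13] deliver 0→1 → N1(foll t1 [z])
[14] deliver 1→0 → ∅
[15] deliver 0→4 → N4(foll t1 [-])
[16] deliver 4→0 → ∅
[17] timeout(3) → N3(cand t2 [z])
[18] deliver 3→0 → N0(foll t2 [z])
[19] deliver 0→3 → ∅
[20] deliver 3→4 → N4(foll t2 [-])
[21] deliver 4→3 → N3(lead t2 [z])

yes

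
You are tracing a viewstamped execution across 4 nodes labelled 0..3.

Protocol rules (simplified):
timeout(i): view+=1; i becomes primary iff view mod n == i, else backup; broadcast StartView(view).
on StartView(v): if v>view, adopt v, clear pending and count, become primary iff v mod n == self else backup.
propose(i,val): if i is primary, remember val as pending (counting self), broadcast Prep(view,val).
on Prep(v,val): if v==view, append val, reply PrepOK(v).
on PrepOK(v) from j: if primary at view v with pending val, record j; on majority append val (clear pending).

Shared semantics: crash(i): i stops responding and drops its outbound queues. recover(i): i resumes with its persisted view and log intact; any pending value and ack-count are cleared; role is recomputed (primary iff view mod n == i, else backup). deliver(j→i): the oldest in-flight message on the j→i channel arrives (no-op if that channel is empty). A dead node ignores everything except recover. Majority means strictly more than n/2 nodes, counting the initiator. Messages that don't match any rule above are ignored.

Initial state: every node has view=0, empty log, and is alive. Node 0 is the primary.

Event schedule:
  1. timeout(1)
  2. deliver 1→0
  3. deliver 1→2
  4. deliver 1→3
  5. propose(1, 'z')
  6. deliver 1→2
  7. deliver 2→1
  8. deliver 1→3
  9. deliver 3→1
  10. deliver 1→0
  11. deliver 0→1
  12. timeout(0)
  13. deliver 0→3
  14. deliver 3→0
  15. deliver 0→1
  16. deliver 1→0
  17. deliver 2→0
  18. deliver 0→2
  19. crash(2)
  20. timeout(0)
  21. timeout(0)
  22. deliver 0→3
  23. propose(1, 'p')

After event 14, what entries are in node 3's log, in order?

[1] timeout(1) → N1(prim v1 [-])
[2] deliver 1→0 → N0(back v1 [-])
[3] deliver 1→2 → N2(back v1 [-])
[4] deliver 1→3 → N3(back v1 [-])
[5] propose(1,'z') → ∅
[6] deliver 1→2 → N2(back v1 [z])
[7] deliver 2→1 → ∅
[8] deliver 1→3 → N3(back v1 [z])
[9] deliver 3→1 → N1(prim v1 [z])
[10] deliver 1→0 → N0(back v1 [z])
[11] deliver 0→1 → ∅
[12] timeout(0) → N0(back v2 [z])
[13] deliver 0→3 → N3(back v2 [z])
[14] deliver 3→0 → ∅

z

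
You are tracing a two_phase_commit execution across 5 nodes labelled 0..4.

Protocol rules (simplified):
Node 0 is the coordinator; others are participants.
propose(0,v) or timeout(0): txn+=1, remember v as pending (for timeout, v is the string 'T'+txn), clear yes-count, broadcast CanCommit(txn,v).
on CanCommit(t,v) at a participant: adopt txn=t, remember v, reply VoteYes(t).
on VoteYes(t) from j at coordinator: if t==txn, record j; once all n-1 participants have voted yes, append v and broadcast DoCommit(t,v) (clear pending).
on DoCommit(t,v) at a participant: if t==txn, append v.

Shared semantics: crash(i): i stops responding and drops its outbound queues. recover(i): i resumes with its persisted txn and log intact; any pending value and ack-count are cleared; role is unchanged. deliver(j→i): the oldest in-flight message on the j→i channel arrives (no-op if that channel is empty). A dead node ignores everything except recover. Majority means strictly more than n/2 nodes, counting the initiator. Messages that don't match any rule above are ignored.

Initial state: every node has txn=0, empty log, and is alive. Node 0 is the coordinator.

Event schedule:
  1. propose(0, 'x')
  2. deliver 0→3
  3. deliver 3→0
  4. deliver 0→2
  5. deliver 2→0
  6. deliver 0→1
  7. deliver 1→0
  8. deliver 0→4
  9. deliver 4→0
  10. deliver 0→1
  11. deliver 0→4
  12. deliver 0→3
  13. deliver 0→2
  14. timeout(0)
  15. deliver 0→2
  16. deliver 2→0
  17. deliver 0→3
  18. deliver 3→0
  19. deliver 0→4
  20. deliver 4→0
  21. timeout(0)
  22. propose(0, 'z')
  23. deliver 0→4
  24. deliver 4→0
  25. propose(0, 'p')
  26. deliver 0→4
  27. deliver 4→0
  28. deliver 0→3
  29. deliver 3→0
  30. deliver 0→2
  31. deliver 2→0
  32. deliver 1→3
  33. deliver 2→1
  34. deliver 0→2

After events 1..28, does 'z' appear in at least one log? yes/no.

1. propose(0,'x'):  <0:coor t1 ->
2. deliver 0→3:  <3:part t1 ->
3. deliver 3→0:  nop
4. deliver 0→2:  <2:part t1 ->
5. deliver 2→0:  nop
6. deliver 0→1:  <1:part t1 ->
7. deliver 1→0:  nop
8. deliver 0→4:  <4:part t1 ->
9. deliver 4→0:  <0:coor t1 x>
10. deliver 0→1:  <1:part t1 x>
11. deliver 0→4:  <4:part t1 x>
12. deliver 0→3:  <3:part t1 x>
13. deliver 0→2:  <2:part t1 x>
14. timeout(0):  <0:coor t2 x>
15. deliver 0→2:  <2:part t2 x>
16. deliver 2→0:  nop
17. deliver 0→3:  <3:part t2 x>
18. deliver 3→0:  nop
19. deliver 0→4:  <4:part t2 x>
20. deliver 4→0:  nop
21. timeout(0):  <0:coor t3 x>
22. propose(0,'z'):  <0:coor t4 x>
23. deliver 0→4:  <4:part t3 x>
24. deliver 4→0:  nop
25. propose(0,'p'):  <0:coor t5 x>
26. deliver 0→4:  <4:part t4 x>
27. deliver 4→0:  nop
28. deliver 0→3:  <3:part t3 x>

no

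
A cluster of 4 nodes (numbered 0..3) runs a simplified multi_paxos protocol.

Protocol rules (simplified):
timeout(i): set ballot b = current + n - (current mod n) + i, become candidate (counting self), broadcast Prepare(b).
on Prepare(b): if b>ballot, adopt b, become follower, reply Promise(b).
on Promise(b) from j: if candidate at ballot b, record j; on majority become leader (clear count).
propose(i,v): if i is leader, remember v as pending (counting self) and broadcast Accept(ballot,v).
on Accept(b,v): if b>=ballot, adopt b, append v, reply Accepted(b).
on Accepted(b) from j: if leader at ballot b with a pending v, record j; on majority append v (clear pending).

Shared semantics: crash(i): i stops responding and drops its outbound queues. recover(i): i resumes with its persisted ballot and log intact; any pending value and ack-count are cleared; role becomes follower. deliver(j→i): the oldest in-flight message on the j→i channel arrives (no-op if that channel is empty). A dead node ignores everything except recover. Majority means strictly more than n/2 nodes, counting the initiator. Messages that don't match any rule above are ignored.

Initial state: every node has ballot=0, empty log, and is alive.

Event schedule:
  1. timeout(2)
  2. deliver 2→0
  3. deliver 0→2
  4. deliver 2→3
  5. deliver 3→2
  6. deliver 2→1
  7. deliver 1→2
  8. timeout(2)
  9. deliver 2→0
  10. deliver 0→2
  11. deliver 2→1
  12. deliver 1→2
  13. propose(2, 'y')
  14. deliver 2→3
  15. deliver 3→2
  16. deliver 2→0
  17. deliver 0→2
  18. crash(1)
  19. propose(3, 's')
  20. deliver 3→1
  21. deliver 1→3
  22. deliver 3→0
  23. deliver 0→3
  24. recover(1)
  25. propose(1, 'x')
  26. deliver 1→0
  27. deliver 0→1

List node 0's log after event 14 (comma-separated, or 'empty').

empty

step 1 timeout(2): 2={cand,b=6,log=-}
step 2 deliver 2→0: 0={foll,b=6,log=-}
step 3 deliver 0→2: —
step 4 deliver 2→3: 3={foll,b=6,log=-}
step 5 deliver 3→2: 2={lead,b=6,log=-}
step 6 deliver 2→1: 1={foll,b=6,log=-}
step 7 deliver 1→2: —
step 8 timeout(2): 2={cand,b=10,log=-}
step 9 deliver 2→0: 0={foll,b=10,log=-}
step 10 deliver 0→2: —
step 11 deliver 2→1: 1={foll,b=10,log=-}
step 12 deliver 1→2: 2={lead,b=10,log=-}
step 13 propose(2,'y'): —
step 14 deliver 2→3: 3={foll,b=10,log=-}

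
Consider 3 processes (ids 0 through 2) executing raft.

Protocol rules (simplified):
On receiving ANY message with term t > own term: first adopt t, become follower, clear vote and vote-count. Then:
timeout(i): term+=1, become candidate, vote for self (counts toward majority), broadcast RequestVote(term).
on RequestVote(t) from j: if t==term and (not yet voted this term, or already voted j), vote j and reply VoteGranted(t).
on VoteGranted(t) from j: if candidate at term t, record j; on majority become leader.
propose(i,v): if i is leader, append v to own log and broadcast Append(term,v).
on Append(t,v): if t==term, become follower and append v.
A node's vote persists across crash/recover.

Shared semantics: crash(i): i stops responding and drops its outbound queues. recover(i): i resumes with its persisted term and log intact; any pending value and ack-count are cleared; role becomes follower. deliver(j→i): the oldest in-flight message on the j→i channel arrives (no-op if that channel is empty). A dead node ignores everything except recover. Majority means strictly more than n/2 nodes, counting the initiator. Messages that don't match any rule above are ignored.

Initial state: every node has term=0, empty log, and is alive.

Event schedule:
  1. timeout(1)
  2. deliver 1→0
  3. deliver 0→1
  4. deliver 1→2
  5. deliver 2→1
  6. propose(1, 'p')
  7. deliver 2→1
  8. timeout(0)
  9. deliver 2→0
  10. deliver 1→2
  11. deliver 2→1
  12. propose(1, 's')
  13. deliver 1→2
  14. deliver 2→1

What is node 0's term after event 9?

2

step 1 timeout(1): 1={cand,t=1,log=-}
step 2 deliver 1→0: 0={foll,t=1,log=-}
step 3 deliver 0→1: 1={lead,t=1,log=-}
step 4 deliver 1→2: 2={foll,t=1,log=-}
step 5 deliver 2→1: —
step 6 propose(1,'p'): 1={lead,t=1,log=p}
step 7 deliver 2→1: —
step 8 timeout(0): 0={cand,t=2,log=-}
step 9 deliver 2→0: —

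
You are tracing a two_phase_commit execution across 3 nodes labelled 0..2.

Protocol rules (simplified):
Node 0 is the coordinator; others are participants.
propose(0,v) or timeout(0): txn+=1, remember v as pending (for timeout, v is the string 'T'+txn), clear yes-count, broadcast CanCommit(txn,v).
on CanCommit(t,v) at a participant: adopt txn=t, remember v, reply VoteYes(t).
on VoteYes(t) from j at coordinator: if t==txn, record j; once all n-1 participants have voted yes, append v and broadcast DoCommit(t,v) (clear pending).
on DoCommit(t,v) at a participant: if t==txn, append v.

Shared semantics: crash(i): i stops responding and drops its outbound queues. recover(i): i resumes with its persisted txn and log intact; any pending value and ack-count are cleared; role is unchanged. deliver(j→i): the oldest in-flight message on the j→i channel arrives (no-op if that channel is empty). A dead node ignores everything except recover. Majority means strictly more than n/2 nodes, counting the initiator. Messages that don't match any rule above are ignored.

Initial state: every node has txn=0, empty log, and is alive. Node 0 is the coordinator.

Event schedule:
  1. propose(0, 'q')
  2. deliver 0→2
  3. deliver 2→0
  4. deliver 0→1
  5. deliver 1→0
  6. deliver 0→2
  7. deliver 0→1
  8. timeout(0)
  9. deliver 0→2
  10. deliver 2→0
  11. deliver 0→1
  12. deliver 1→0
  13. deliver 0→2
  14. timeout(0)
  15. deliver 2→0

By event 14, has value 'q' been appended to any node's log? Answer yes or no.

after 1 — propose(0,'q'): n0:coor/t1/[-]
after 2 — deliver 0→2: n2:part/t1/[-]
after 3 — deliver 2→0: ·
after 4 — deliver 0→1: n1:part/t1/[-]
after 5 — deliver 1→0: n0:coor/t1/[q]
after 6 — deliver 0→2: n2:part/t1/[q]
after 7 — deliver 0→1: n1:part/t1/[q]
after 8 — timeout(0): n0:coor/t2/[q]
after 9 — deliver 0→2: n2:part/t2/[q]
after 10 — deliver 2→0: ·
after 11 — deliver 0→1: n1:part/t2/[q]
after 12 — deliver 1→0: n0:coor/t2/[q,T2]
after 13 — deliver 0→2: n2:part/t2/[q,T2]
after 14 — timeout(0): n0:coor/t3/[q,T2]

yes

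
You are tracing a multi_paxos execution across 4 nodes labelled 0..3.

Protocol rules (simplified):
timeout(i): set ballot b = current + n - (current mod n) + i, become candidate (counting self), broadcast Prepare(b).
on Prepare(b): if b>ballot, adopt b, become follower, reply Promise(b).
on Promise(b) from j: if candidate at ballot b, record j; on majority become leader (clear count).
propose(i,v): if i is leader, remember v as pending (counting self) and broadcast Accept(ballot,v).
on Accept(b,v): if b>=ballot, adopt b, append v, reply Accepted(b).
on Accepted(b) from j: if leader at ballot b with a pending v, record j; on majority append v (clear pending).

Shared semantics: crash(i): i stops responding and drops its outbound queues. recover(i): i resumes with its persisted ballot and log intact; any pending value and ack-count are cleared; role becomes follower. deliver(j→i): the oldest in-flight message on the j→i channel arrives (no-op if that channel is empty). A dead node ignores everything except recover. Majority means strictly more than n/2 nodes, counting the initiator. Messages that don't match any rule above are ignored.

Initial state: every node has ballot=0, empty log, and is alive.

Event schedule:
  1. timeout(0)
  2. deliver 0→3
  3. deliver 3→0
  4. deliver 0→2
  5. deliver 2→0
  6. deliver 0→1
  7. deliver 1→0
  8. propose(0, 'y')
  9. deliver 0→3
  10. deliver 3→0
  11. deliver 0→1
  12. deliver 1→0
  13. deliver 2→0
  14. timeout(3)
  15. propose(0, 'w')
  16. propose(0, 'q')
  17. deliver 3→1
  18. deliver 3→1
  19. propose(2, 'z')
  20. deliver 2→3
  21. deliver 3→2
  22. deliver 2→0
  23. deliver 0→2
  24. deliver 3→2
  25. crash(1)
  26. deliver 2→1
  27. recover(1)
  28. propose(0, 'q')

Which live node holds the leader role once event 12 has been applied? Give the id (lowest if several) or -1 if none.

0

after 1 — timeout(0): n0:cand/b4/[-]
after 2 — deliver 0→3: n3:foll/b4/[-]
after 3 — deliver 3→0: ·
after 4 — deliver 0→2: n2:foll/b4/[-]
after 5 — deliver 2→0: n0:lead/b4/[-]
after 6 — deliver 0→1: n1:foll/b4/[-]
after 7 — deliver 1→0: ·
after 8 — propose(0,'y'): ·
after 9 — deliver 0→3: n3:foll/b4/[y]
after 10 — deliver 3→0: ·
after 11 — deliver 0→1: n1:foll/b4/[y]
after 12 — deliver 1→0: n0:lead/b4/[y]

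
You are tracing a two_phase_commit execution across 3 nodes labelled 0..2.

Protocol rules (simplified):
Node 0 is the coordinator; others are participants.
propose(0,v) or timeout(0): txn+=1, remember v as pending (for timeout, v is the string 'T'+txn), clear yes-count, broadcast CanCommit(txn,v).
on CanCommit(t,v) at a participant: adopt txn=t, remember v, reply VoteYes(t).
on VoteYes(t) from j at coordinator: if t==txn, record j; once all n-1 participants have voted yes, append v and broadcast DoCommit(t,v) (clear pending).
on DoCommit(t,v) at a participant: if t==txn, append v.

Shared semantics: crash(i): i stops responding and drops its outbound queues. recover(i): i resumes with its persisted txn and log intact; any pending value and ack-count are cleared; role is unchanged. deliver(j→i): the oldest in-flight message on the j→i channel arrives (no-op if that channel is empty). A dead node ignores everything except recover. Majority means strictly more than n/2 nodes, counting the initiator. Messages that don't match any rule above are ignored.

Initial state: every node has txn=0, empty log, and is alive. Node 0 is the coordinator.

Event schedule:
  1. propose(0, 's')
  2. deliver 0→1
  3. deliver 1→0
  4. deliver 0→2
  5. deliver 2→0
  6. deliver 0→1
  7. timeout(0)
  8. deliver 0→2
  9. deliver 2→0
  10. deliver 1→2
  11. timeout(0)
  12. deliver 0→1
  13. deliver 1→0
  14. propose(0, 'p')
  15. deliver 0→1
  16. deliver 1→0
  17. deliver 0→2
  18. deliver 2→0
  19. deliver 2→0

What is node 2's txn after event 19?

1. propose(0,'s'):  <0:coor t1 ->
2. deliver 0→1:  <1:part t1 ->
3. deliver 1→0:  nop
4. deliver 0→2:  <2:part t1 ->
5. deliver 2→0:  <0:coor t1 s>
6. deliver 0→1:  <1:part t1 s>
7. timeout(0):  <0:coor t2 s>
8. deliver 0→2:  <2:part t1 s>
9. deliver 2→0:  nop
10. deliver 1→2:  nop
11. timeout(0):  <0:coor t3 s>
12. deliver 0→1:  <1:part t2 s>
13. deliver 1→0:  nop
14. propose(0,'p'):  <0:coor t4 s>
15. deliver 0→1:  <1:part t3 s>
16. deliver 1→0:  nop
17. deliver 0→2:  <2:part t2 s>
18. deliver 2→0:  nop
19. deliver 2→0:  nop

2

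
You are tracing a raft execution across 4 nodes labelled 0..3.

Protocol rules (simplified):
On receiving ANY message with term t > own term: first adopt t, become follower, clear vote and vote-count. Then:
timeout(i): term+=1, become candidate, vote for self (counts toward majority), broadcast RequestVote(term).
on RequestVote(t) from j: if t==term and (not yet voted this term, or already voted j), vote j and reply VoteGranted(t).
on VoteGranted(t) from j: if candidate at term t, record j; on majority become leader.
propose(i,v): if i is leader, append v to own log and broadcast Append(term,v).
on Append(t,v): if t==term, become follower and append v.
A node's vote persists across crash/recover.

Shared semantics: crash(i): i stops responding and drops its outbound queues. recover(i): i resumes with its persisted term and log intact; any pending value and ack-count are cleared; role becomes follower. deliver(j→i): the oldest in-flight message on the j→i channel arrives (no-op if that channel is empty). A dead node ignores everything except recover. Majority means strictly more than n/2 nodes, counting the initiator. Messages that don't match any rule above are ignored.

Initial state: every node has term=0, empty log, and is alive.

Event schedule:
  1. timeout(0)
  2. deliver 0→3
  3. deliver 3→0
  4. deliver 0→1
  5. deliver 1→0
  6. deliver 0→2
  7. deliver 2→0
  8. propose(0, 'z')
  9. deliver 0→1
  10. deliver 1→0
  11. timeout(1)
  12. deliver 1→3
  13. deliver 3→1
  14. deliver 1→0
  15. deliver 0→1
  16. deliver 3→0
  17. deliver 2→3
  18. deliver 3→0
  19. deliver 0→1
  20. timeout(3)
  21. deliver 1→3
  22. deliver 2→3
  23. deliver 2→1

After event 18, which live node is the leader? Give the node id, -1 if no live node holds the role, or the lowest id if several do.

1. timeout(0):  <0:cand t1 ->
2. deliver 0→3:  <3:foll t1 ->
3. deliver 3→0:  nop
4. deliver 0→1:  <1:foll t1 ->
5. deliver 1→0:  <0:lead t1 ->
6. deliver 0→2:  <2:foll t1 ->
7. deliver 2→0:  nop
8. propose(0,'z'):  <0:lead t1 z>
9. deliver 0→1:  <1:foll t1 z>
10. deliver 1→0:  nop
11. timeout(1):  <1:cand t2 z>
12. deliver 1→3:  <3:foll t2 ->
13. deliver 3→1:  nop
14. deliver 1→0:  <0:foll t2 z>
15. deliver 0→1:  <1:lead t2 z>
16. deliver 3→0:  nop
17. deliver 2→3:  nop
18. deliver 3→0:  nop

1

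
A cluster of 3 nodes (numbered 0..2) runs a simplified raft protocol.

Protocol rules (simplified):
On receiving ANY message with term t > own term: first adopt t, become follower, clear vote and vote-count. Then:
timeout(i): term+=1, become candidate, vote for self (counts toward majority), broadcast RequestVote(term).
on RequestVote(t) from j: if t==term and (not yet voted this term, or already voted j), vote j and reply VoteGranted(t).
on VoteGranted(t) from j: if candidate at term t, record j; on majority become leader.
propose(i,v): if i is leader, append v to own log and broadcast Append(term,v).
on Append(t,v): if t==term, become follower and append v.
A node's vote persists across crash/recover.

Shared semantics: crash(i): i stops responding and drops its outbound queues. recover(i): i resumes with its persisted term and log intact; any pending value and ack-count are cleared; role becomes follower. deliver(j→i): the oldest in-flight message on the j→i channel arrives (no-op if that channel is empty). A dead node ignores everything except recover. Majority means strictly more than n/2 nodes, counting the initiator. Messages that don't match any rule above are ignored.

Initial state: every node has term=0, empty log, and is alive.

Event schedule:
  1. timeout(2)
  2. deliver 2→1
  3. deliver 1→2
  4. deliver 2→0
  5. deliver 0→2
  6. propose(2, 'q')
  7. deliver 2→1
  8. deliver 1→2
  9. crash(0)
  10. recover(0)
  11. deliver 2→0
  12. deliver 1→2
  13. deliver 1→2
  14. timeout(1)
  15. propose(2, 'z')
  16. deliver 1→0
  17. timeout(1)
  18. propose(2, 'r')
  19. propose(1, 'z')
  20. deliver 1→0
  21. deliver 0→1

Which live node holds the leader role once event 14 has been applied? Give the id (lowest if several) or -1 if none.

2

after 1 — timeout(2): n2:cand/t1/[-]
after 2 — deliver 2→1: n1:foll/t1/[-]
after 3 — deliver 1→2: n2:lead/t1/[-]
after 4 — deliver 2→0: n0:foll/t1/[-]
after 5 — deliver 0→2: ·
after 6 — propose(2,'q'): n2:lead/t1/[q]
after 7 — deliver 2→1: n1:foll/t1/[q]
after 8 — deliver 1→2: ·
after 9 — crash(0): n0:✗foll/t1/[-]
after 10 — recover(0): n0:foll/t1/[-]
after 11 — deliver 2→0: n0:foll/t1/[q]
after 12 — deliver 1→2: ·
after 13 — deliver 1→2: ·
after 14 — timeout(1): n1:cand/t2/[q]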